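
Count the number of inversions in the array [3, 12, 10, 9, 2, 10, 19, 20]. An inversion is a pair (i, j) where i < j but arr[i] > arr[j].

Finding inversions in [3, 12, 10, 9, 2, 10, 19, 20]:

(0, 4): arr[0]=3 > arr[4]=2
(1, 2): arr[1]=12 > arr[2]=10
(1, 3): arr[1]=12 > arr[3]=9
(1, 4): arr[1]=12 > arr[4]=2
(1, 5): arr[1]=12 > arr[5]=10
(2, 3): arr[2]=10 > arr[3]=9
(2, 4): arr[2]=10 > arr[4]=2
(3, 4): arr[3]=9 > arr[4]=2

Total inversions: 8

The array has 8 inversion(s): (0,4), (1,2), (1,3), (1,4), (1,5), (2,3), (2,4), (3,4). Each pair (i,j) satisfies i < j and arr[i] > arr[j].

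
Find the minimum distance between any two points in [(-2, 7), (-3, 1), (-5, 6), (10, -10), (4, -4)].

Computing all pairwise distances among 5 points:

d((-2, 7), (-3, 1)) = 6.0828
d((-2, 7), (-5, 6)) = 3.1623 <-- minimum
d((-2, 7), (10, -10)) = 20.8087
d((-2, 7), (4, -4)) = 12.53
d((-3, 1), (-5, 6)) = 5.3852
d((-3, 1), (10, -10)) = 17.0294
d((-3, 1), (4, -4)) = 8.6023
d((-5, 6), (10, -10)) = 21.9317
d((-5, 6), (4, -4)) = 13.4536
d((10, -10), (4, -4)) = 8.4853

Closest pair: (-2, 7) and (-5, 6) with distance 3.1623

The closest pair is (-2, 7) and (-5, 6) with Euclidean distance 3.1623. For 5 points, brute-force pairwise comparison is shown above. For large n, the divide-and-conquer algorithm (sort by x, recurse on halves, check the dividing strip) achieves O(n log n).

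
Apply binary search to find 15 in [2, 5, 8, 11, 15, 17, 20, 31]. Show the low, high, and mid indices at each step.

Binary search for 15 in [2, 5, 8, 11, 15, 17, 20, 31]:

lo=0, hi=7, mid=3, arr[mid]=11 -> 11 < 15, search right half
lo=4, hi=7, mid=5, arr[mid]=17 -> 17 > 15, search left half
lo=4, hi=4, mid=4, arr[mid]=15 -> Found target at index 4!

Binary search finds 15 at index 4 after 3 comparisons. The search repeatedly halves the search space by comparing with the middle element.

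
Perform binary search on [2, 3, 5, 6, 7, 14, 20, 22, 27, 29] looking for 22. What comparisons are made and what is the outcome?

Binary search for 22 in [2, 3, 5, 6, 7, 14, 20, 22, 27, 29]:

lo=0, hi=9, mid=4, arr[mid]=7 -> 7 < 22, search right half
lo=5, hi=9, mid=7, arr[mid]=22 -> Found target at index 7!

Binary search finds 22 at index 7 after 2 comparisons. The search repeatedly halves the search space by comparing with the middle element.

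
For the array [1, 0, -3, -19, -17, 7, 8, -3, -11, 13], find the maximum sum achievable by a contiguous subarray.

Using Kadane's algorithm on [1, 0, -3, -19, -17, 7, 8, -3, -11, 13]:

Scanning through the array:
Position 1 (value 0): max_ending_here = 1, max_so_far = 1
Position 2 (value -3): max_ending_here = -2, max_so_far = 1
Position 3 (value -19): max_ending_here = -19, max_so_far = 1
Position 4 (value -17): max_ending_here = -17, max_so_far = 1
Position 5 (value 7): max_ending_here = 7, max_so_far = 7
Position 6 (value 8): max_ending_here = 15, max_so_far = 15
Position 7 (value -3): max_ending_here = 12, max_so_far = 15
Position 8 (value -11): max_ending_here = 1, max_so_far = 15
Position 9 (value 13): max_ending_here = 14, max_so_far = 15

Maximum subarray: [7, 8]
Maximum sum: 15

The maximum subarray is [7, 8] with sum 15. This subarray runs from index 5 to index 6.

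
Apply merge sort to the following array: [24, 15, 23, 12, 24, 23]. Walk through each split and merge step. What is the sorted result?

Merge sort trace:

Split: [24, 15, 23, 12, 24, 23] -> [24, 15, 23] and [12, 24, 23]
  Split: [24, 15, 23] -> [24] and [15, 23]
    Split: [15, 23] -> [15] and [23]
    Merge: [15] + [23] -> [15, 23]
  Merge: [24] + [15, 23] -> [15, 23, 24]
  Split: [12, 24, 23] -> [12] and [24, 23]
    Split: [24, 23] -> [24] and [23]
    Merge: [24] + [23] -> [23, 24]
  Merge: [12] + [23, 24] -> [12, 23, 24]
Merge: [15, 23, 24] + [12, 23, 24] -> [12, 15, 23, 23, 24, 24]

Final sorted array: [12, 15, 23, 23, 24, 24]

The merge sort proceeds by recursively splitting the array and merging sorted halves.
After all merges, the sorted array is [12, 15, 23, 23, 24, 24].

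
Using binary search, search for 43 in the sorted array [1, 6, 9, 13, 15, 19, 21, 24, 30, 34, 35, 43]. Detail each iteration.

Binary search for 43 in [1, 6, 9, 13, 15, 19, 21, 24, 30, 34, 35, 43]:

lo=0, hi=11, mid=5, arr[mid]=19 -> 19 < 43, search right half
lo=6, hi=11, mid=8, arr[mid]=30 -> 30 < 43, search right half
lo=9, hi=11, mid=10, arr[mid]=35 -> 35 < 43, search right half
lo=11, hi=11, mid=11, arr[mid]=43 -> Found target at index 11!

Binary search finds 43 at index 11 after 4 comparisons. The search repeatedly halves the search space by comparing with the middle element.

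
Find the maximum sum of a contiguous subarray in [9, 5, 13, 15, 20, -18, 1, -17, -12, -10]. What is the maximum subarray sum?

Using Kadane's algorithm on [9, 5, 13, 15, 20, -18, 1, -17, -12, -10]:

Scanning through the array:
Position 1 (value 5): max_ending_here = 14, max_so_far = 14
Position 2 (value 13): max_ending_here = 27, max_so_far = 27
Position 3 (value 15): max_ending_here = 42, max_so_far = 42
Position 4 (value 20): max_ending_here = 62, max_so_far = 62
Position 5 (value -18): max_ending_here = 44, max_so_far = 62
Position 6 (value 1): max_ending_here = 45, max_so_far = 62
Position 7 (value -17): max_ending_here = 28, max_so_far = 62
Position 8 (value -12): max_ending_here = 16, max_so_far = 62
Position 9 (value -10): max_ending_here = 6, max_so_far = 62

Maximum subarray: [9, 5, 13, 15, 20]
Maximum sum: 62

The maximum subarray is [9, 5, 13, 15, 20] with sum 62. This subarray runs from index 0 to index 4.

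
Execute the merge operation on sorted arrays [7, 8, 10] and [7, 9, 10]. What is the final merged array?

Merging process:

Compare 7 vs 7: take 7 from left. Merged: [7]
Compare 8 vs 7: take 7 from right. Merged: [7, 7]
Compare 8 vs 9: take 8 from left. Merged: [7, 7, 8]
Compare 10 vs 9: take 9 from right. Merged: [7, 7, 8, 9]
Compare 10 vs 10: take 10 from left. Merged: [7, 7, 8, 9, 10]
Append remaining from right: [10]. Merged: [7, 7, 8, 9, 10, 10]

Final merged array: [7, 7, 8, 9, 10, 10]
Total comparisons: 5

The merged array is [7, 7, 8, 9, 10, 10], requiring 5 comparisons. The merge step runs in O(n) time where n is the total number of elements.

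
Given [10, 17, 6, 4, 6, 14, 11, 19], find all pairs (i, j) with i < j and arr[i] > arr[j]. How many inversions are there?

Finding inversions in [10, 17, 6, 4, 6, 14, 11, 19]:

(0, 2): arr[0]=10 > arr[2]=6
(0, 3): arr[0]=10 > arr[3]=4
(0, 4): arr[0]=10 > arr[4]=6
(1, 2): arr[1]=17 > arr[2]=6
(1, 3): arr[1]=17 > arr[3]=4
(1, 4): arr[1]=17 > arr[4]=6
(1, 5): arr[1]=17 > arr[5]=14
(1, 6): arr[1]=17 > arr[6]=11
(2, 3): arr[2]=6 > arr[3]=4
(5, 6): arr[5]=14 > arr[6]=11

Total inversions: 10

The array has 10 inversion(s): (0,2), (0,3), (0,4), (1,2), (1,3), (1,4), (1,5), (1,6), (2,3), (5,6). Each pair (i,j) satisfies i < j and arr[i] > arr[j].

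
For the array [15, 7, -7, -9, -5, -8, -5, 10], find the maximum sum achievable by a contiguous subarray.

Using Kadane's algorithm on [15, 7, -7, -9, -5, -8, -5, 10]:

Scanning through the array:
Position 1 (value 7): max_ending_here = 22, max_so_far = 22
Position 2 (value -7): max_ending_here = 15, max_so_far = 22
Position 3 (value -9): max_ending_here = 6, max_so_far = 22
Position 4 (value -5): max_ending_here = 1, max_so_far = 22
Position 5 (value -8): max_ending_here = -7, max_so_far = 22
Position 6 (value -5): max_ending_here = -5, max_so_far = 22
Position 7 (value 10): max_ending_here = 10, max_so_far = 22

Maximum subarray: [15, 7]
Maximum sum: 22

The maximum subarray is [15, 7] with sum 22. This subarray runs from index 0 to index 1.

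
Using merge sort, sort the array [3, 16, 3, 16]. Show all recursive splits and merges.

Merge sort trace:

Split: [3, 16, 3, 16] -> [3, 16] and [3, 16]
  Split: [3, 16] -> [3] and [16]
  Merge: [3] + [16] -> [3, 16]
  Split: [3, 16] -> [3] and [16]
  Merge: [3] + [16] -> [3, 16]
Merge: [3, 16] + [3, 16] -> [3, 3, 16, 16]

Final sorted array: [3, 3, 16, 16]

The merge sort proceeds by recursively splitting the array and merging sorted halves.
After all merges, the sorted array is [3, 3, 16, 16].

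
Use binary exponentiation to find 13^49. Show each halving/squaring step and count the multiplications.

Computing 13^49 by squaring (build up from 13^1; each line after the first costs one multiplication):

13^1 = 13
13^2 = (13^1)^2 = 13^2 = 169
13^3 = 13 * 13^2 = 13 * 169 = 2197
13^6 = (13^3)^2 = 2197^2 = 4826809
13^12 = (13^6)^2 = 4826809^2 = 23298085122481
13^24 = (13^12)^2 = 23298085122481^2 = 542800770374370512771595361
13^48 = (13^24)^2 = 542800770374370512771595361^2 = 294632676319010105335586872991323185304149065116720321
13^49 = 13 * 13^48 = 13 * 294632676319010105335586872991323185304149065116720321 = 3830224792147131369362629348887201408953937846517364173

Result: 3830224792147131369362629348887201408953937846517364173
Multiplications needed: 7 (7 lines after 13^1)

13^49 = 3830224792147131369362629348887201408953937846517364173. Using exponentiation by squaring, this requires 7 multiplications. The key idea: if the exponent is even, square the half-power; if odd, multiply by the base once.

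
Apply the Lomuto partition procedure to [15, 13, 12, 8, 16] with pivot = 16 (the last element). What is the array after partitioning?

Lomuto partition with pivot = 16:

Initial array: [15, 13, 12, 8, 16]

arr[0]=15 <= 16: swap with position 0, array becomes [15, 13, 12, 8, 16]
arr[1]=13 <= 16: swap with position 1, array becomes [15, 13, 12, 8, 16]
arr[2]=12 <= 16: swap with position 2, array becomes [15, 13, 12, 8, 16]
arr[3]=8 <= 16: swap with position 3, array becomes [15, 13, 12, 8, 16]

Place pivot at position 4: [15, 13, 12, 8, 16]
Pivot position: 4

After partitioning with pivot 16, the array becomes [15, 13, 12, 8, 16]. The pivot is placed at index 4. All elements to the left of the pivot are <= 16, and all elements to the right are > 16.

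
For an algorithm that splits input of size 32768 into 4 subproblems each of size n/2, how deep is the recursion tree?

For divide and conquer with division factor 2:

Problem sizes at each level:
Level 0: 32768
Level 1: 16384
Level 2: 8192
Level 3: 4096
Level 4: 2048
Level 5: 1024
Level 6: 512
Level 7: 256
Level 8: 128
Level 9: 64
Level 10: 32
Level 11: 16
Level 12: 8
Level 13: 4
Level 14: 2
Level 15: 1

The root is level 0 and the size-1 base case is level 15 (the tree spans levels 0 through 15, i.e. 16 levels counting the root), so the depth is the number of divisions: log_2(32768) = 15

The recursion tree depth is log_2(32768) = 15. At each level, the problem size is divided by 2, so it takes 15 divisions to reduce to a base case of size 1. The algorithm makes 4 recursive calls at each level.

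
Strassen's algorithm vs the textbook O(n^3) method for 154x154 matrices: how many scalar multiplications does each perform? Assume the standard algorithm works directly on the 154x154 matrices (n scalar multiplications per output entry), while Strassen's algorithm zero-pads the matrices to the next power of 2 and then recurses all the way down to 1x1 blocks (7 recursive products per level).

Matrix multiplication for 154x154 matrices:

Strassen's algorithm requires power-of-2 dimensions. Pad 154x154 to 256x256 (next power of 2).

Standard algorithm: 154^3 = 3652264 multiplications
Strassen's algorithm: 7^(log2(256)) = 7^8 = 5764801 multiplications
Difference: 3652264 - 5764801 = -2112537 (Strassen uses MORE here due to padding overhead — for small or just-over-power-of-2 n, padding can outweigh the per-level savings)

Standard: 3652264 multiplications (154^3). Strassen: 5764801 multiplications (7^8, after padding to 256x256). Strassen reduces 8 recursive multiplications to 7 at each level.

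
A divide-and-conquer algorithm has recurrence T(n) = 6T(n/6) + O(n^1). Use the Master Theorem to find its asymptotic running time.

Master Theorem for T(n) = 6T(n/6) + O(n^1):

a = 6, b = 6, c = 1
log_b(a) = log_6(6) = 1.0000

Case 2: c = 1 = log_6(6) = 1.0000
T(n) = O(n^1 log n) = O(n log n)

For T(n) = 6T(n/6) + O(n^1): log_6(6) = 1.0000. This is Case 2 of the Master Theorem (c = log_b(a), equal work at all levels), giving O(n log n).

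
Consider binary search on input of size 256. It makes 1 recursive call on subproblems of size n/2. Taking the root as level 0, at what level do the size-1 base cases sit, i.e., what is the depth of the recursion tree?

For divide and conquer with division factor 2:

Problem sizes at each level:
Level 0: 256
Level 1: 128
Level 2: 64
Level 3: 32
Level 4: 16
Level 5: 8
Level 6: 4
Level 7: 2
Level 8: 1

The root is level 0 and the size-1 base case is level 8 (the tree spans levels 0 through 8, i.e. 9 levels counting the root), so the depth is the number of divisions: log_2(256) = 8

The recursion tree depth is log_2(256) = 8. At each level, the problem size is divided by 2, so it takes 8 divisions to reduce to a base case of size 1. The algorithm makes 1 recursive call at each level.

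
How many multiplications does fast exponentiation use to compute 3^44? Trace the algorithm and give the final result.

Computing 3^44 by squaring (build up from 3^1; each line after the first costs one multiplication):

3^1 = 3
3^2 = (3^1)^2 = 3^2 = 9
3^4 = (3^2)^2 = 9^2 = 81
3^5 = 3 * 3^4 = 3 * 81 = 243
3^10 = (3^5)^2 = 243^2 = 59049
3^11 = 3 * 3^10 = 3 * 59049 = 177147
3^22 = (3^11)^2 = 177147^2 = 31381059609
3^44 = (3^22)^2 = 31381059609^2 = 984770902183611232881

Result: 984770902183611232881
Multiplications needed: 7 (7 lines after 3^1)

3^44 = 984770902183611232881. Using exponentiation by squaring, this requires 7 multiplications. The key idea: if the exponent is even, square the half-power; if odd, multiply by the base once.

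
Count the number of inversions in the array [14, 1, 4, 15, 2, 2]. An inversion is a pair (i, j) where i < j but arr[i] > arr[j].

Finding inversions in [14, 1, 4, 15, 2, 2]:

(0, 1): arr[0]=14 > arr[1]=1
(0, 2): arr[0]=14 > arr[2]=4
(0, 4): arr[0]=14 > arr[4]=2
(0, 5): arr[0]=14 > arr[5]=2
(2, 4): arr[2]=4 > arr[4]=2
(2, 5): arr[2]=4 > arr[5]=2
(3, 4): arr[3]=15 > arr[4]=2
(3, 5): arr[3]=15 > arr[5]=2

Total inversions: 8

The array has 8 inversion(s): (0,1), (0,2), (0,4), (0,5), (2,4), (2,5), (3,4), (3,5). Each pair (i,j) satisfies i < j and arr[i] > arr[j].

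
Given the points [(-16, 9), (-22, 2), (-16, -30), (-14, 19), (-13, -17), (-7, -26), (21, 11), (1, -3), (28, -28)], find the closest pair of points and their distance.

Computing all pairwise distances among 9 points:

d((-16, 9), (-22, 2)) = 9.2195 <-- minimum
d((-16, 9), (-16, -30)) = 39.0
d((-16, 9), (-14, 19)) = 10.198
d((-16, 9), (-13, -17)) = 26.1725
d((-16, 9), (-7, -26)) = 36.1386
d((-16, 9), (21, 11)) = 37.054
d((-16, 9), (1, -3)) = 20.8087
d((-16, 9), (28, -28)) = 57.4891
d((-22, 2), (-16, -30)) = 32.5576
d((-22, 2), (-14, 19)) = 18.7883
d((-22, 2), (-13, -17)) = 21.0238
d((-22, 2), (-7, -26)) = 31.7648
d((-22, 2), (21, 11)) = 43.9318
d((-22, 2), (1, -3)) = 23.5372
d((-22, 2), (28, -28)) = 58.3095
d((-16, -30), (-14, 19)) = 49.0408
d((-16, -30), (-13, -17)) = 13.3417
d((-16, -30), (-7, -26)) = 9.8489
d((-16, -30), (21, 11)) = 55.2268
d((-16, -30), (1, -3)) = 31.9061
d((-16, -30), (28, -28)) = 44.0454
d((-14, 19), (-13, -17)) = 36.0139
d((-14, 19), (-7, -26)) = 45.5412
d((-14, 19), (21, 11)) = 35.9026
d((-14, 19), (1, -3)) = 26.6271
d((-14, 19), (28, -28)) = 63.0317
d((-13, -17), (-7, -26)) = 10.8167
d((-13, -17), (21, 11)) = 44.0454
d((-13, -17), (1, -3)) = 19.799
d((-13, -17), (28, -28)) = 42.45
d((-7, -26), (21, 11)) = 46.4004
d((-7, -26), (1, -3)) = 24.3516
d((-7, -26), (28, -28)) = 35.0571
d((21, 11), (1, -3)) = 24.4131
d((21, 11), (28, -28)) = 39.6232
d((1, -3), (28, -28)) = 36.7967

Closest pair: (-16, 9) and (-22, 2) with distance 9.2195

The closest pair is (-16, 9) and (-22, 2) with Euclidean distance 9.2195. For 9 points, brute-force pairwise comparison is shown above. For large n, the divide-and-conquer algorithm (sort by x, recurse on halves, check the dividing strip) achieves O(n log n).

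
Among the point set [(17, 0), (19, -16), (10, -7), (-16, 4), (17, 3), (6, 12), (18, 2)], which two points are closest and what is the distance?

Computing all pairwise distances among 7 points:

d((17, 0), (19, -16)) = 16.1245
d((17, 0), (10, -7)) = 9.8995
d((17, 0), (-16, 4)) = 33.2415
d((17, 0), (17, 3)) = 3.0
d((17, 0), (6, 12)) = 16.2788
d((17, 0), (18, 2)) = 2.2361
d((19, -16), (10, -7)) = 12.7279
d((19, -16), (-16, 4)) = 40.3113
d((19, -16), (17, 3)) = 19.105
d((19, -16), (6, 12)) = 30.8707
d((19, -16), (18, 2)) = 18.0278
d((10, -7), (-16, 4)) = 28.2312
d((10, -7), (17, 3)) = 12.2066
d((10, -7), (6, 12)) = 19.4165
d((10, -7), (18, 2)) = 12.0416
d((-16, 4), (17, 3)) = 33.0151
d((-16, 4), (6, 12)) = 23.4094
d((-16, 4), (18, 2)) = 34.0588
d((17, 3), (6, 12)) = 14.2127
d((17, 3), (18, 2)) = 1.4142 <-- minimum
d((6, 12), (18, 2)) = 15.6205

Closest pair: (17, 3) and (18, 2) with distance 1.4142

The closest pair is (17, 3) and (18, 2) with Euclidean distance 1.4142. For 7 points, brute-force pairwise comparison is shown above. For large n, the divide-and-conquer algorithm (sort by x, recurse on halves, check the dividing strip) achieves O(n log n).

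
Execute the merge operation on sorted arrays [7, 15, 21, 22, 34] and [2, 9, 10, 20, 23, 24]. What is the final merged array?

Merging process:

Compare 7 vs 2: take 2 from right. Merged: [2]
Compare 7 vs 9: take 7 from left. Merged: [2, 7]
Compare 15 vs 9: take 9 from right. Merged: [2, 7, 9]
Compare 15 vs 10: take 10 from right. Merged: [2, 7, 9, 10]
Compare 15 vs 20: take 15 from left. Merged: [2, 7, 9, 10, 15]
Compare 21 vs 20: take 20 from right. Merged: [2, 7, 9, 10, 15, 20]
Compare 21 vs 23: take 21 from left. Merged: [2, 7, 9, 10, 15, 20, 21]
Compare 22 vs 23: take 22 from left. Merged: [2, 7, 9, 10, 15, 20, 21, 22]
Compare 34 vs 23: take 23 from right. Merged: [2, 7, 9, 10, 15, 20, 21, 22, 23]
Compare 34 vs 24: take 24 from right. Merged: [2, 7, 9, 10, 15, 20, 21, 22, 23, 24]
Append remaining from left: [34]. Merged: [2, 7, 9, 10, 15, 20, 21, 22, 23, 24, 34]

Final merged array: [2, 7, 9, 10, 15, 20, 21, 22, 23, 24, 34]
Total comparisons: 10

The merged array is [2, 7, 9, 10, 15, 20, 21, 22, 23, 24, 34], requiring 10 comparisons. The merge step runs in O(n) time where n is the total number of elements.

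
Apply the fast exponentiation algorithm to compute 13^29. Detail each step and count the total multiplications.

Computing 13^29 by squaring (build up from 13^1; each line after the first costs one multiplication):

13^1 = 13
13^2 = (13^1)^2 = 13^2 = 169
13^3 = 13 * 13^2 = 13 * 169 = 2197
13^6 = (13^3)^2 = 2197^2 = 4826809
13^7 = 13 * 13^6 = 13 * 4826809 = 62748517
13^14 = (13^7)^2 = 62748517^2 = 3937376385699289
13^28 = (13^14)^2 = 3937376385699289^2 = 15502932802662396215269535105521
13^29 = 13 * 13^28 = 13 * 15502932802662396215269535105521 = 201538126434611150798503956371773

Result: 201538126434611150798503956371773
Multiplications needed: 7 (7 lines after 13^1)

13^29 = 201538126434611150798503956371773. Using exponentiation by squaring, this requires 7 multiplications. The key idea: if the exponent is even, square the half-power; if odd, multiply by the base once.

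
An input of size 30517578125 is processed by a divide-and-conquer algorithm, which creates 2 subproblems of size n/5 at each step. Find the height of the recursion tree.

For divide and conquer with division factor 5:

Problem sizes at each level:
Level 0: 30517578125
Level 1: 6103515625
Level 2: 1220703125
Level 3: 244140625
Level 4: 48828125
Level 5: 9765625
Level 6: 1953125
Level 7: 390625
Level 8: 78125
Level 9: 15625
Level 10: 3125
Level 11: 625
Level 12: 125
Level 13: 25
Level 14: 5
Level 15: 1

The root is level 0 and the size-1 base case is level 15 (the tree spans levels 0 through 15, i.e. 16 levels counting the root), so the depth is the number of divisions: log_5(30517578125) = 15

The recursion tree depth is log_5(30517578125) = 15. At each level, the problem size is divided by 5, so it takes 15 divisions to reduce to a base case of size 1. The algorithm makes 2 recursive calls at each level.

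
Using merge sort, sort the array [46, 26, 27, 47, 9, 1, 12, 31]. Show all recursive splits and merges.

Merge sort trace:

Split: [46, 26, 27, 47, 9, 1, 12, 31] -> [46, 26, 27, 47] and [9, 1, 12, 31]
  Split: [46, 26, 27, 47] -> [46, 26] and [27, 47]
    Split: [46, 26] -> [46] and [26]
    Merge: [46] + [26] -> [26, 46]
    Split: [27, 47] -> [27] and [47]
    Merge: [27] + [47] -> [27, 47]
  Merge: [26, 46] + [27, 47] -> [26, 27, 46, 47]
  Split: [9, 1, 12, 31] -> [9, 1] and [12, 31]
    Split: [9, 1] -> [9] and [1]
    Merge: [9] + [1] -> [1, 9]
    Split: [12, 31] -> [12] and [31]
    Merge: [12] + [31] -> [12, 31]
  Merge: [1, 9] + [12, 31] -> [1, 9, 12, 31]
Merge: [26, 27, 46, 47] + [1, 9, 12, 31] -> [1, 9, 12, 26, 27, 31, 46, 47]

Final sorted array: [1, 9, 12, 26, 27, 31, 46, 47]

The merge sort proceeds by recursively splitting the array and merging sorted halves.
After all merges, the sorted array is [1, 9, 12, 26, 27, 31, 46, 47].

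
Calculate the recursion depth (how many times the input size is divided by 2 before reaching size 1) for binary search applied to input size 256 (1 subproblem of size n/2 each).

For divide and conquer with division factor 2:

Problem sizes at each level:
Level 0: 256
Level 1: 128
Level 2: 64
Level 3: 32
Level 4: 16
Level 5: 8
Level 6: 4
Level 7: 2
Level 8: 1

The root is level 0 and the size-1 base case is level 8 (the tree spans levels 0 through 8, i.e. 9 levels counting the root), so the depth is the number of divisions: log_2(256) = 8

The recursion tree depth is log_2(256) = 8. At each level, the problem size is divided by 2, so it takes 8 divisions to reduce to a base case of size 1. The algorithm makes 1 recursive call at each level.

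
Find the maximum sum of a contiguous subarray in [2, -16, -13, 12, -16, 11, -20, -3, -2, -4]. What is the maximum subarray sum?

Using Kadane's algorithm on [2, -16, -13, 12, -16, 11, -20, -3, -2, -4]:

Scanning through the array:
Position 1 (value -16): max_ending_here = -14, max_so_far = 2
Position 2 (value -13): max_ending_here = -13, max_so_far = 2
Position 3 (value 12): max_ending_here = 12, max_so_far = 12
Position 4 (value -16): max_ending_here = -4, max_so_far = 12
Position 5 (value 11): max_ending_here = 11, max_so_far = 12
Position 6 (value -20): max_ending_here = -9, max_so_far = 12
Position 7 (value -3): max_ending_here = -3, max_so_far = 12
Position 8 (value -2): max_ending_here = -2, max_so_far = 12
Position 9 (value -4): max_ending_here = -4, max_so_far = 12

Maximum subarray: [12]
Maximum sum: 12

The maximum subarray is [12] with sum 12. This subarray runs from index 3 to index 3.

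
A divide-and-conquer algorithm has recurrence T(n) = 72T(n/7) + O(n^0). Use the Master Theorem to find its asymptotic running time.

Master Theorem for T(n) = 72T(n/7) + O(n^0):

a = 72, b = 7, c = 0
log_b(a) = log_7(72) = 2.1978

Case 1: c = 0 < log_7(72) = 2.1978
T(n) = O(n^(log_7 72))

For T(n) = 72T(n/7) + O(n^0): log_7(72) = 2.1978. This is Case 1 of the Master Theorem (c < log_b(a), work dominated by leaves), giving O(n^(log_7 72)).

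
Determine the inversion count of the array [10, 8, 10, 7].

Finding inversions in [10, 8, 10, 7]:

(0, 1): arr[0]=10 > arr[1]=8
(0, 3): arr[0]=10 > arr[3]=7
(1, 3): arr[1]=8 > arr[3]=7
(2, 3): arr[2]=10 > arr[3]=7

Total inversions: 4

The array has 4 inversion(s): (0,1), (0,3), (1,3), (2,3). Each pair (i,j) satisfies i < j and arr[i] > arr[j].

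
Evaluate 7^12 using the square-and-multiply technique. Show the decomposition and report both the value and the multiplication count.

Computing 7^12 by squaring (build up from 7^1; each line after the first costs one multiplication):

7^1 = 7
7^2 = (7^1)^2 = 7^2 = 49
7^3 = 7 * 7^2 = 7 * 49 = 343
7^6 = (7^3)^2 = 343^2 = 117649
7^12 = (7^6)^2 = 117649^2 = 13841287201

Result: 13841287201
Multiplications needed: 4 (4 lines after 7^1)

7^12 = 13841287201. Using exponentiation by squaring, this requires 4 multiplications. The key idea: if the exponent is even, square the half-power; if odd, multiply by the base once.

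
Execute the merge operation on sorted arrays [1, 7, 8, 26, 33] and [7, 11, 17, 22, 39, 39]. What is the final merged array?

Merging process:

Compare 1 vs 7: take 1 from left. Merged: [1]
Compare 7 vs 7: take 7 from left. Merged: [1, 7]
Compare 8 vs 7: take 7 from right. Merged: [1, 7, 7]
Compare 8 vs 11: take 8 from left. Merged: [1, 7, 7, 8]
Compare 26 vs 11: take 11 from right. Merged: [1, 7, 7, 8, 11]
Compare 26 vs 17: take 17 from right. Merged: [1, 7, 7, 8, 11, 17]
Compare 26 vs 22: take 22 from right. Merged: [1, 7, 7, 8, 11, 17, 22]
Compare 26 vs 39: take 26 from left. Merged: [1, 7, 7, 8, 11, 17, 22, 26]
Compare 33 vs 39: take 33 from left. Merged: [1, 7, 7, 8, 11, 17, 22, 26, 33]
Append remaining from right: [39, 39]. Merged: [1, 7, 7, 8, 11, 17, 22, 26, 33, 39, 39]

Final merged array: [1, 7, 7, 8, 11, 17, 22, 26, 33, 39, 39]
Total comparisons: 9

The merged array is [1, 7, 7, 8, 11, 17, 22, 26, 33, 39, 39], requiring 9 comparisons. The merge step runs in O(n) time where n is the total number of elements.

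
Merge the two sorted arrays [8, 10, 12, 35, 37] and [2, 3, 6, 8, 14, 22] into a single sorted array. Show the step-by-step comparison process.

Merging process:

Compare 8 vs 2: take 2 from right. Merged: [2]
Compare 8 vs 3: take 3 from right. Merged: [2, 3]
Compare 8 vs 6: take 6 from right. Merged: [2, 3, 6]
Compare 8 vs 8: take 8 from left. Merged: [2, 3, 6, 8]
Compare 10 vs 8: take 8 from right. Merged: [2, 3, 6, 8, 8]
Compare 10 vs 14: take 10 from left. Merged: [2, 3, 6, 8, 8, 10]
Compare 12 vs 14: take 12 from left. Merged: [2, 3, 6, 8, 8, 10, 12]
Compare 35 vs 14: take 14 from right. Merged: [2, 3, 6, 8, 8, 10, 12, 14]
Compare 35 vs 22: take 22 from right. Merged: [2, 3, 6, 8, 8, 10, 12, 14, 22]
Append remaining from left: [35, 37]. Merged: [2, 3, 6, 8, 8, 10, 12, 14, 22, 35, 37]

Final merged array: [2, 3, 6, 8, 8, 10, 12, 14, 22, 35, 37]
Total comparisons: 9

The merged array is [2, 3, 6, 8, 8, 10, 12, 14, 22, 35, 37], requiring 9 comparisons. The merge step runs in O(n) time where n is the total number of elements.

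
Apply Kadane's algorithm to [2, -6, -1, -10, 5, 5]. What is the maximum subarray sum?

Using Kadane's algorithm on [2, -6, -1, -10, 5, 5]:

Scanning through the array:
Position 1 (value -6): max_ending_here = -4, max_so_far = 2
Position 2 (value -1): max_ending_here = -1, max_so_far = 2
Position 3 (value -10): max_ending_here = -10, max_so_far = 2
Position 4 (value 5): max_ending_here = 5, max_so_far = 5
Position 5 (value 5): max_ending_here = 10, max_so_far = 10

Maximum subarray: [5, 5]
Maximum sum: 10

The maximum subarray is [5, 5] with sum 10. This subarray runs from index 4 to index 5.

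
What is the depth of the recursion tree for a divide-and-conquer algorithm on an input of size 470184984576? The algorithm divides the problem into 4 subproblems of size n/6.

For divide and conquer with division factor 6:

Problem sizes at each level:
Level 0: 470184984576
Level 1: 78364164096
Level 2: 13060694016
Level 3: 2176782336
Level 4: 362797056
Level 5: 60466176
Level 6: 10077696
Level 7: 1679616
Level 8: 279936
Level 9: 46656
Level 10: 7776
Level 11: 1296
Level 12: 216
Level 13: 36
Level 14: 6
Level 15: 1

The root is level 0 and the size-1 base case is level 15 (the tree spans levels 0 through 15, i.e. 16 levels counting the root), so the depth is the number of divisions: log_6(470184984576) = 15

The recursion tree depth is log_6(470184984576) = 15. At each level, the problem size is divided by 6, so it takes 15 divisions to reduce to a base case of size 1. The algorithm makes 4 recursive calls at each level.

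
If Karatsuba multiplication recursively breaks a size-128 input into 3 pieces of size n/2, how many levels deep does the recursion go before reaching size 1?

For divide and conquer with division factor 2:

Problem sizes at each level:
Level 0: 128
Level 1: 64
Level 2: 32
Level 3: 16
Level 4: 8
Level 5: 4
Level 6: 2
Level 7: 1

The root is level 0 and the size-1 base case is level 7 (the tree spans levels 0 through 7, i.e. 8 levels counting the root), so the depth is the number of divisions: log_2(128) = 7

The recursion tree depth is log_2(128) = 7. At each level, the problem size is divided by 2, so it takes 7 divisions to reduce to a base case of size 1. The algorithm makes 3 recursive calls at each level.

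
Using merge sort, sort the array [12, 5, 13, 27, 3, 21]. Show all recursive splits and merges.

Merge sort trace:

Split: [12, 5, 13, 27, 3, 21] -> [12, 5, 13] and [27, 3, 21]
  Split: [12, 5, 13] -> [12] and [5, 13]
    Split: [5, 13] -> [5] and [13]
    Merge: [5] + [13] -> [5, 13]
  Merge: [12] + [5, 13] -> [5, 12, 13]
  Split: [27, 3, 21] -> [27] and [3, 21]
    Split: [3, 21] -> [3] and [21]
    Merge: [3] + [21] -> [3, 21]
  Merge: [27] + [3, 21] -> [3, 21, 27]
Merge: [5, 12, 13] + [3, 21, 27] -> [3, 5, 12, 13, 21, 27]

Final sorted array: [3, 5, 12, 13, 21, 27]

The merge sort proceeds by recursively splitting the array and merging sorted halves.
After all merges, the sorted array is [3, 5, 12, 13, 21, 27].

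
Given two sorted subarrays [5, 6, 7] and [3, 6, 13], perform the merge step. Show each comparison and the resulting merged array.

Merging process:

Compare 5 vs 3: take 3 from right. Merged: [3]
Compare 5 vs 6: take 5 from left. Merged: [3, 5]
Compare 6 vs 6: take 6 from left. Merged: [3, 5, 6]
Compare 7 vs 6: take 6 from right. Merged: [3, 5, 6, 6]
Compare 7 vs 13: take 7 from left. Merged: [3, 5, 6, 6, 7]
Append remaining from right: [13]. Merged: [3, 5, 6, 6, 7, 13]

Final merged array: [3, 5, 6, 6, 7, 13]
Total comparisons: 5

The merged array is [3, 5, 6, 6, 7, 13], requiring 5 comparisons. The merge step runs in O(n) time where n is the total number of elements.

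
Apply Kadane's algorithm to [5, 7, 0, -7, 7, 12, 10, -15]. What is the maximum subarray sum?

Using Kadane's algorithm on [5, 7, 0, -7, 7, 12, 10, -15]:

Scanning through the array:
Position 1 (value 7): max_ending_here = 12, max_so_far = 12
Position 2 (value 0): max_ending_here = 12, max_so_far = 12
Position 3 (value -7): max_ending_here = 5, max_so_far = 12
Position 4 (value 7): max_ending_here = 12, max_so_far = 12
Position 5 (value 12): max_ending_here = 24, max_so_far = 24
Position 6 (value 10): max_ending_here = 34, max_so_far = 34
Position 7 (value -15): max_ending_here = 19, max_so_far = 34

Maximum subarray: [5, 7, 0, -7, 7, 12, 10]
Maximum sum: 34

The maximum subarray is [5, 7, 0, -7, 7, 12, 10] with sum 34. This subarray runs from index 0 to index 6.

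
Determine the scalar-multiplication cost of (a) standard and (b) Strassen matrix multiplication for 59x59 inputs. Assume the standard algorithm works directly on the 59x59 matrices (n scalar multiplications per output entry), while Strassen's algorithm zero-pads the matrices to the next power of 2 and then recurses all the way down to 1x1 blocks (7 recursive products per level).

Matrix multiplication for 59x59 matrices:

Strassen's algorithm requires power-of-2 dimensions. Pad 59x59 to 64x64 (next power of 2).

Standard algorithm: 59^3 = 205379 multiplications
Strassen's algorithm: 7^(log2(64)) = 7^6 = 117649 multiplications
Savings: 205379 - 117649 = 87730 multiplications

Standard: 205379 multiplications (59^3). Strassen: 117649 multiplications (7^6, after padding to 64x64). Strassen reduces 8 recursive multiplications to 7 at each level.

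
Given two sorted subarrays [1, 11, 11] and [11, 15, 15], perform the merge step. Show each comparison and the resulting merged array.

Merging process:

Compare 1 vs 11: take 1 from left. Merged: [1]
Compare 11 vs 11: take 11 from left. Merged: [1, 11]
Compare 11 vs 11: take 11 from left. Merged: [1, 11, 11]
Append remaining from right: [11, 15, 15]. Merged: [1, 11, 11, 11, 15, 15]

Final merged array: [1, 11, 11, 11, 15, 15]
Total comparisons: 3

The merged array is [1, 11, 11, 11, 15, 15], requiring 3 comparisons. The merge step runs in O(n) time where n is the total number of elements.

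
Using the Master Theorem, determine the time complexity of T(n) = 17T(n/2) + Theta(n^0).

Master Theorem for T(n) = 17T(n/2) + O(n^0):

a = 17, b = 2, c = 0
log_b(a) = log_2(17) = 4.0875

Case 1: c = 0 < log_2(17) = 4.0875
T(n) = O(n^(log_2 17))

For T(n) = 17T(n/2) + O(n^0): log_2(17) = 4.0875. This is Case 1 of the Master Theorem (c < log_b(a), work dominated by leaves), giving O(n^(log_2 17)).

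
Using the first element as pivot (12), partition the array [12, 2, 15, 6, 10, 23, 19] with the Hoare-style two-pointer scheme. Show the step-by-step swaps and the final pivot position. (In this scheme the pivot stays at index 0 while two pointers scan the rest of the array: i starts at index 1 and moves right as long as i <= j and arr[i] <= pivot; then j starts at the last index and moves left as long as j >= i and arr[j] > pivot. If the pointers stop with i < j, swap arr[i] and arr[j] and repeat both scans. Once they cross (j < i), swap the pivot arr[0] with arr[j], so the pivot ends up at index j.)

Hoare-style two-pointer partition with pivot = 12:

Initial array: [12, 2, 15, 6, 10, 23, 19]

Pointers start at i = 1, j = 6.
i stops at index 2 (arr[2]=15 > 12), j stops at index 4 (arr[4]=10 <= 12): swap arr[2] and arr[4], array becomes [12, 2, 10, 6, 15, 23, 19]
i ends at 4, j ends at 3: the pointers have crossed (j < i), so scanning stops.

Swap pivot arr[0] with arr[3] to place pivot at position 3: [6, 2, 10, 12, 15, 23, 19]
Pivot position: 3

After partitioning with pivot 12, the array becomes [6, 2, 10, 12, 15, 23, 19]. The pivot is placed at index 3. All elements to the left of the pivot are <= 12, and all elements to the right are > 12.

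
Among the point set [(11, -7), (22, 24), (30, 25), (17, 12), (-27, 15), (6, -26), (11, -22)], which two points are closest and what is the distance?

Computing all pairwise distances among 7 points:

d((11, -7), (22, 24)) = 32.8938
d((11, -7), (30, 25)) = 37.2156
d((11, -7), (17, 12)) = 19.9249
d((11, -7), (-27, 15)) = 43.909
d((11, -7), (6, -26)) = 19.6469
d((11, -7), (11, -22)) = 15.0
d((22, 24), (30, 25)) = 8.0623
d((22, 24), (17, 12)) = 13.0
d((22, 24), (-27, 15)) = 49.8197
d((22, 24), (6, -26)) = 52.4976
d((22, 24), (11, -22)) = 47.2969
d((30, 25), (17, 12)) = 18.3848
d((30, 25), (-27, 15)) = 57.8705
d((30, 25), (6, -26)) = 56.3649
d((30, 25), (11, -22)) = 50.6952
d((17, 12), (-27, 15)) = 44.1022
d((17, 12), (6, -26)) = 39.5601
d((17, 12), (11, -22)) = 34.5254
d((-27, 15), (6, -26)) = 52.6308
d((-27, 15), (11, -22)) = 53.0377
d((6, -26), (11, -22)) = 6.4031 <-- minimum

Closest pair: (6, -26) and (11, -22) with distance 6.4031

The closest pair is (6, -26) and (11, -22) with Euclidean distance 6.4031. For 7 points, brute-force pairwise comparison is shown above. For large n, the divide-and-conquer algorithm (sort by x, recurse on halves, check the dividing strip) achieves O(n log n).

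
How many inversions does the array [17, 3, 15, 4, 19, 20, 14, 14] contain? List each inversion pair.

Finding inversions in [17, 3, 15, 4, 19, 20, 14, 14]:

(0, 1): arr[0]=17 > arr[1]=3
(0, 2): arr[0]=17 > arr[2]=15
(0, 3): arr[0]=17 > arr[3]=4
(0, 6): arr[0]=17 > arr[6]=14
(0, 7): arr[0]=17 > arr[7]=14
(2, 3): arr[2]=15 > arr[3]=4
(2, 6): arr[2]=15 > arr[6]=14
(2, 7): arr[2]=15 > arr[7]=14
(4, 6): arr[4]=19 > arr[6]=14
(4, 7): arr[4]=19 > arr[7]=14
(5, 6): arr[5]=20 > arr[6]=14
(5, 7): arr[5]=20 > arr[7]=14

Total inversions: 12

The array has 12 inversion(s): (0,1), (0,2), (0,3), (0,6), (0,7), (2,3), (2,6), (2,7), (4,6), (4,7), (5,6), (5,7). Each pair (i,j) satisfies i < j and arr[i] > arr[j].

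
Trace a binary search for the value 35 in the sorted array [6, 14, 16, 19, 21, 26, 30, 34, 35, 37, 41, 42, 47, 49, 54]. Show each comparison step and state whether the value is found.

Binary search for 35 in [6, 14, 16, 19, 21, 26, 30, 34, 35, 37, 41, 42, 47, 49, 54]:

lo=0, hi=14, mid=7, arr[mid]=34 -> 34 < 35, search right half
lo=8, hi=14, mid=11, arr[mid]=42 -> 42 > 35, search left half
lo=8, hi=10, mid=9, arr[mid]=37 -> 37 > 35, search left half
lo=8, hi=8, mid=8, arr[mid]=35 -> Found target at index 8!

Binary search finds 35 at index 8 after 4 comparisons. The search repeatedly halves the search space by comparing with the middle element.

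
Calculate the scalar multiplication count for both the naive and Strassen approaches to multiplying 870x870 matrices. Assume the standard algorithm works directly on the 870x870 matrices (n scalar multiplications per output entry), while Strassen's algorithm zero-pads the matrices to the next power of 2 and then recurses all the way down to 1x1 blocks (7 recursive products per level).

Matrix multiplication for 870x870 matrices:

Strassen's algorithm requires power-of-2 dimensions. Pad 870x870 to 1024x1024 (next power of 2).

Standard algorithm: 870^3 = 658503000 multiplications
Strassen's algorithm: 7^(log2(1024)) = 7^10 = 282475249 multiplications
Savings: 658503000 - 282475249 = 376027751 multiplications

Standard: 658503000 multiplications (870^3). Strassen: 282475249 multiplications (7^10, after padding to 1024x1024). Strassen reduces 8 recursive multiplications to 7 at each level.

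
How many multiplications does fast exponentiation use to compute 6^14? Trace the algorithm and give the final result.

Computing 6^14 by squaring (build up from 6^1; each line after the first costs one multiplication):

6^1 = 6
6^2 = (6^1)^2 = 6^2 = 36
6^3 = 6 * 6^2 = 6 * 36 = 216
6^6 = (6^3)^2 = 216^2 = 46656
6^7 = 6 * 6^6 = 6 * 46656 = 279936
6^14 = (6^7)^2 = 279936^2 = 78364164096

Result: 78364164096
Multiplications needed: 5 (5 lines after 6^1)

6^14 = 78364164096. Using exponentiation by squaring, this requires 5 multiplications. The key idea: if the exponent is even, square the half-power; if odd, multiply by the base once.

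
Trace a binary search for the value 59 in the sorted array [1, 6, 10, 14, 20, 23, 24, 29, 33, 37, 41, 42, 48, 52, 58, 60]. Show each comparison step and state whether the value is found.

Binary search for 59 in [1, 6, 10, 14, 20, 23, 24, 29, 33, 37, 41, 42, 48, 52, 58, 60]:

lo=0, hi=15, mid=7, arr[mid]=29 -> 29 < 59, search right half
lo=8, hi=15, mid=11, arr[mid]=42 -> 42 < 59, search right half
lo=12, hi=15, mid=13, arr[mid]=52 -> 52 < 59, search right half
lo=14, hi=15, mid=14, arr[mid]=58 -> 58 < 59, search right half
lo=15, hi=15, mid=15, arr[mid]=60 -> 60 > 59, search left half
lo=15 > hi=14, target 59 not found

Binary search determines that 59 is not in the array after 5 comparisons. The search space was exhausted without finding the target.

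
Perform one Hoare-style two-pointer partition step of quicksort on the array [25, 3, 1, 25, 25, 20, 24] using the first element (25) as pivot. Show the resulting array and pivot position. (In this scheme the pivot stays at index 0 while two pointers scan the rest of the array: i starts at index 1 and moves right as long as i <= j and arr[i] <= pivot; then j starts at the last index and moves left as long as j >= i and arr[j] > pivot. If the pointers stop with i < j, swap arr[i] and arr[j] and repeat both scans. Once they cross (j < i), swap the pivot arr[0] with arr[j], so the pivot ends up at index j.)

Hoare-style two-pointer partition with pivot = 25:

Initial array: [25, 3, 1, 25, 25, 20, 24]

Pointers start at i = 1, j = 6.
i ends at 7, j ends at 6: the pointers have crossed (j < i), so scanning stops.

Swap pivot arr[0] with arr[6] to place pivot at position 6: [24, 3, 1, 25, 25, 20, 25]
Pivot position: 6

After partitioning with pivot 25, the array becomes [24, 3, 1, 25, 25, 20, 25]. The pivot is placed at index 6. All elements to the left of the pivot are <= 25, and all elements to the right are > 25.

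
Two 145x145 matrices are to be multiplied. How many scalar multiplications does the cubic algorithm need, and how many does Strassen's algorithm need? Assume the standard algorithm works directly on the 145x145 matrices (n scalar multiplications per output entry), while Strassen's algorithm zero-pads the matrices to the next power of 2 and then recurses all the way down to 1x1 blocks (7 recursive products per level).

Matrix multiplication for 145x145 matrices:

Strassen's algorithm requires power-of-2 dimensions. Pad 145x145 to 256x256 (next power of 2).

Standard algorithm: 145^3 = 3048625 multiplications
Strassen's algorithm: 7^(log2(256)) = 7^8 = 5764801 multiplications
Difference: 3048625 - 5764801 = -2716176 (Strassen uses MORE here due to padding overhead — for small or just-over-power-of-2 n, padding can outweigh the per-level savings)

Standard: 3048625 multiplications (145^3). Strassen: 5764801 multiplications (7^8, after padding to 256x256). Strassen reduces 8 recursive multiplications to 7 at each level.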